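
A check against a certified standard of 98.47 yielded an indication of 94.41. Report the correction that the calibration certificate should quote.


Correction = standard - reading
= 98.47 - 94.41
= 4.0600

4.0600


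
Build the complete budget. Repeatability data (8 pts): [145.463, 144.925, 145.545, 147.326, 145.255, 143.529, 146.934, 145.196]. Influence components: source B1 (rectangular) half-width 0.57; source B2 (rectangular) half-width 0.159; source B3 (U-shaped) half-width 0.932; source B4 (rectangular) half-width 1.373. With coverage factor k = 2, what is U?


mean = (145.463 + 144.925 + 145.545 + 147.326 + 145.255 + 143.529 + 146.934 + 145.196) / 8 = 145.521625
s = sqrt(sum((x - mean)^2)/(n-1)) = 1.1806894
u_A = s / sqrt(n) = 1.1806894 / sqrt(8) = 0.41743674
u_B1 = 0.57 / sqrt(3) = 0.32908965
u_B2 = 0.159 / sqrt(3) = 0.091798693
u_B3 = 0.932 / sqrt(2) = 0.65902352
u_B4 = 1.373 / sqrt(3) = 0.79270192
uc = sqrt(0.41743674^2 + 0.32908965^2 + 0.091798693^2 + 0.65902352^2 + 0.79270192^2) = 1.1634727
U = k * uc = 2 * 1.1634727
U = 2.3269

2.3269


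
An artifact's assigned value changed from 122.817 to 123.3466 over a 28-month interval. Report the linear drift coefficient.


rate = (v2 - v1) / months
= (123.3466 - 122.817) / 28
= 0.5296 / 28
= 0.0189

0.0189


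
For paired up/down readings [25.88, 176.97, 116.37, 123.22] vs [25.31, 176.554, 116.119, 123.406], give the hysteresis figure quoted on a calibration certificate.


|25.88 - 25.31| = 0.5700
|176.97 - 176.554| = 0.4160
|116.37 - 116.119| = 0.2510
|123.22 - 123.406| = 0.1860
hysteresis = max(diffs) = 0.5700

0.5700


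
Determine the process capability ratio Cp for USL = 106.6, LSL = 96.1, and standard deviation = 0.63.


Cp = (USL - LSL) / (6 * sigma)
= (106.6 - 96.1) / (6 * 0.63)
= 10.5000 / 3.7800
= 2.7778

2.7778


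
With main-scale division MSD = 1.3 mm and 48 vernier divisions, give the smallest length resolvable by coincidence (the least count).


LC = MSD / n_div
= 1.3 / 48
= 0.0271

0.0271


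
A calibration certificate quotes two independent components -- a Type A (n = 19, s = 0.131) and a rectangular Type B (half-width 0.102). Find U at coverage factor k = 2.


u_A = s / sqrt(n) = 0.131 / sqrt(19) = 0.030053461
u_B = half_width / sqrt(3) = 0.102 / sqrt(3) = 0.058889727
uc = sqrt(u_A^2 + u_B^2) = sqrt(0.030053461^2 + 0.058889727^2) = 0.06611513
U = k * uc = 2 * 0.06611513
U = 0.1322

0.1322


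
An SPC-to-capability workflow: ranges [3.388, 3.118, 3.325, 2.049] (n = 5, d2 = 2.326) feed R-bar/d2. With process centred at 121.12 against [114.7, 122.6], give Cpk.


R_bar = (3.388 + 3.118 + 3.325 + 2.049) / 4 = 2.97
sigma = R_bar / d2 = 2.97 / 2.326 = 1.2768702
Cp = (USL - LSL)/(6*sigma) = (122.6 - 114.7)/(6*1.2768702) = 1.0312
Cpu = (122.6 - 121.12)/(3*1.2768702) = 0.3864
Cpl = (121.12 - 114.7)/(3*1.2768702) = 1.6760
Cpk = min(Cpu, Cpl) = 0.3864

0.3864


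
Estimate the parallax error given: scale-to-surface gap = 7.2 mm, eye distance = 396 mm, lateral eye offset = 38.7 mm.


error = h * offset / d
= 7.2 * 38.7 / 396
= 0.7036

0.7036


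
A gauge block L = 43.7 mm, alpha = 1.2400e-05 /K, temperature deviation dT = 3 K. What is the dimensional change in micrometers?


dL = L * alpha * dT
= 43.7 * 1.2400e-05 * 3
= 0.0016256 mm
dL_um = 0.0016256 * 1000 = 1.6256 um

1.6256


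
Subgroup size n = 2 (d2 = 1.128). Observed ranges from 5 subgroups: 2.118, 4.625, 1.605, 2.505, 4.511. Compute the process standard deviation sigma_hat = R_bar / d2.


R_bar = (2.118 + 4.625 + 1.605 + 2.505 + 4.511) / 5
R_bar = 15.364 / 5 = 3.0728
sigma_hat = R_bar / d2 = 3.0728 / 1.128 = 2.7241

2.7241


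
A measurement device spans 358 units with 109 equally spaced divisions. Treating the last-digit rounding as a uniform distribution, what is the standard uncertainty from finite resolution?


resolution = range / divisions
resolution = 358 / 109 = 3.2844037
u_res = resolution / (2*sqrt(3))
u_res = 3.2844037 / 3.4641016
u_res = 0.9481

0.9481


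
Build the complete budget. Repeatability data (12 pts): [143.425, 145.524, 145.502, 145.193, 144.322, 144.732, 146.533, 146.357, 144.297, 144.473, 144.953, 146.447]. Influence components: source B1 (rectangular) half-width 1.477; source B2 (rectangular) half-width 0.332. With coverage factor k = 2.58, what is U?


mean = (143.425 + 145.524 + 145.502 + 145.193 + 144.322 + 144.732 + 146.533 + 146.357 + 144.297 + 144.473 + 144.953 + 146.447) / 12 = 145.1465
s = sqrt(sum((x - mean)^2)/(n-1)) = 0.97131162
u_A = s / sqrt(n) = 0.97131162 / sqrt(12) = 0.28039351
u_B1 = 1.477 / sqrt(3) = 0.85274635
u_B2 = 0.332 / sqrt(3) = 0.19168029
uc = sqrt(0.28039351^2 + 0.85274635^2 + 0.19168029^2) = 0.91789879
U = k * uc = 2.58 * 0.91789879
U = 2.3682

2.3682


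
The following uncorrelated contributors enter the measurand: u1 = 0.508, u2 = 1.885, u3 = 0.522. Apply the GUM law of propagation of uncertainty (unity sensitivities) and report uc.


uc = sqrt(0.508^2 + 1.885^2 + 0.522^2)
uc = sqrt(4.083773)
uc = 2.0208

2.0208


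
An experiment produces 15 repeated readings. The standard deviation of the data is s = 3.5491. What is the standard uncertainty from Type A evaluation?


u_A = s / sqrt(n)
u_A = 3.5491 / sqrt(15)
u_A = 3.5491 / 3.8729833
u_A = 0.9164

0.9164


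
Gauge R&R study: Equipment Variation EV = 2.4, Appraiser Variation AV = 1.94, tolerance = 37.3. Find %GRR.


GRR = sqrt(EV^2 + AV^2) = sqrt(2.4^2 + 1.94^2) = 3.0860331
%GRR = GRR / tol * 100 = 3.0860331 / 37.3 * 100
%GRR = 8.2735

8.2735


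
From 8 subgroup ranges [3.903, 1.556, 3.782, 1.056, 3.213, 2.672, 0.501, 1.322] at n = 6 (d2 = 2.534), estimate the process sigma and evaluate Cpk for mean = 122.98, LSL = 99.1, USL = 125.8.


R_bar = (3.903 + 1.556 + 3.782 + 1.056 + 3.213 + 2.672 + 0.501 + 1.322) / 8 = 2.250625
sigma = R_bar / d2 = 2.250625 / 2.534 = 0.88817088
Cp = (USL - LSL)/(6*sigma) = (125.8 - 99.1)/(6*0.88817088) = 5.0103
Cpu = (125.8 - 122.98)/(3*0.88817088) = 1.0584
Cpl = (122.98 - 99.1)/(3*0.88817088) = 8.9622
Cpk = min(Cpu, Cpl) = 1.0584

1.0584


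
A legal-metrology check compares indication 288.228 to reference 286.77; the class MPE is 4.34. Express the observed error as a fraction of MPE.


e = indication - reference = 288.228 - 286.77 = 1.4580
|e| = 1.4580
ratio = |e| / MPE = 1.4580 / 4.34
ratio = 0.3359

0.3359


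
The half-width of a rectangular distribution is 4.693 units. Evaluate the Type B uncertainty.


u_B = half_width / sqrt(3)
u_B = 4.693 / 1.7320508
u_B = 2.7095

2.7095


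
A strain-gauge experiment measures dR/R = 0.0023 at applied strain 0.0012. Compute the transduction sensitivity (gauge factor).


GF = (dR/R) / epsilon
= 0.0023 / 0.0012
= 1.9167

1.9167


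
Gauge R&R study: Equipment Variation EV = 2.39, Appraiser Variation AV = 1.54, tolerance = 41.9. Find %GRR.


GRR = sqrt(EV^2 + AV^2) = sqrt(2.39^2 + 1.54^2) = 2.8431848
%GRR = GRR / tol * 100 = 2.8431848 / 41.9 * 100
%GRR = 6.7856

6.7856


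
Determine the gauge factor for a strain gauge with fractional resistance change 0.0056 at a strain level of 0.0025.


GF = (dR/R) / epsilon
= 0.0056 / 0.0025
= 2.2400

2.2400


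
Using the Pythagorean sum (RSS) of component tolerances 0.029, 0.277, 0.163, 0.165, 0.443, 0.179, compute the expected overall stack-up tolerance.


RSS = sqrt(0.029^2 + 0.277^2 + 0.163^2 + 0.165^2 + 0.443^2 + 0.179^2)
= sqrt(0.359654)
= 0.5997

0.5997


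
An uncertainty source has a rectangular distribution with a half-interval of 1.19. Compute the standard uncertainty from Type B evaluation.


u_B = half_width / sqrt(3)
u_B = 1.19 / 1.7320508
u_B = 0.6870

0.6870


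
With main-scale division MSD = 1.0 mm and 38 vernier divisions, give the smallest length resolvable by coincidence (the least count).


LC = MSD / n_div
= 1.0 / 38
= 0.0263

0.0263


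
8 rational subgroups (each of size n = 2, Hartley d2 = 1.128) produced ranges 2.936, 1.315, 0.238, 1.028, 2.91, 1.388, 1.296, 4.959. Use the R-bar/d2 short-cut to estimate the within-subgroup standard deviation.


R_bar = (2.936 + 1.315 + 0.238 + 1.028 + 2.91 + 1.388 + 1.296 + 4.959) / 8
R_bar = 16.07 / 8 = 2.00875
sigma_hat = R_bar / d2 = 2.00875 / 1.128 = 1.7808

1.7808


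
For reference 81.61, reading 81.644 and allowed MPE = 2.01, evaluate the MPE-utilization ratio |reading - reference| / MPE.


e = indication - reference = 81.644 - 81.61 = 0.0340
|e| = 0.0340
ratio = |e| / MPE = 0.0340 / 2.01
ratio = 0.0169

0.0169


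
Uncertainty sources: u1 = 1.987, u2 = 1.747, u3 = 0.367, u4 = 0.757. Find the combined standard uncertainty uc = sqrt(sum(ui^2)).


uc = sqrt(1.987^2 + 1.747^2 + 0.367^2 + 0.757^2)
uc = sqrt(7.707916)
uc = 2.7763

2.7763


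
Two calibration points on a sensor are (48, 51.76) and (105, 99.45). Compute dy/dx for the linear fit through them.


slope = (y2 - y1) / (x2 - x1)
= (99.45 - 51.76) / (105 - 48)
= 47.6900 / 57
= 0.8367

0.8367


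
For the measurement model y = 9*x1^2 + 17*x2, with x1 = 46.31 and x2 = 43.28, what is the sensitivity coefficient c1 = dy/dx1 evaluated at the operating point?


y = 9*x1^2 + 17*x2
dy/dx1 = 2*9*x1
Evaluate at x1 = 46.31: c1 = 18 * 46.31
c1 = 833.5800

833.5800


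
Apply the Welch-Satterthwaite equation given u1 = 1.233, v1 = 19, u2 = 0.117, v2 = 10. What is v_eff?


uc = sqrt(u1^2 + u2^2) = sqrt(1.233^2 + 0.117^2) = 1.2385387
v_eff = uc^4 / (u1^4/v1 + u2^4/v2)
= 1.2385387^4 / (1.233^4/19 + 0.117^4/10)
= 2.3530888 / 0.12166498
v_eff = 19.3407

19.3407


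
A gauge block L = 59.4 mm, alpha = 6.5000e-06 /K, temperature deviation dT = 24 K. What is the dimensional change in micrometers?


dL = L * alpha * dT
= 59.4 * 6.5000e-06 * 24
= 0.0092664 mm
dL_um = 0.0092664 * 1000 = 9.2664 um

9.2664


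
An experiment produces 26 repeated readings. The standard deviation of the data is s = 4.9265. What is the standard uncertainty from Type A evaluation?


u_A = s / sqrt(n)
u_A = 4.9265 / sqrt(26)
u_A = 4.9265 / 5.0990195
u_A = 0.9662

0.9662


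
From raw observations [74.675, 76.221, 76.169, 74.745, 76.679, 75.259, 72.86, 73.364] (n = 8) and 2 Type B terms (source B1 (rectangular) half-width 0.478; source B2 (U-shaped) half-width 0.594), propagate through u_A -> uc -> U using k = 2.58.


mean = (74.675 + 76.221 + 76.169 + 74.745 + 76.679 + 75.259 + 72.86 + 73.364) / 8 = 74.9965
s = sqrt(sum((x - mean)^2)/(n-1)) = 1.3716607
u_A = s / sqrt(n) = 1.3716607 / sqrt(8) = 0.48495529
u_B1 = 0.478 / sqrt(3) = 0.27597343
u_B2 = 0.594 / sqrt(2) = 0.42002143
uc = sqrt(0.48495529^2 + 0.27597343^2 + 0.42002143^2) = 0.69839886
U = k * uc = 2.58 * 0.69839886
U = 1.8019

1.8019


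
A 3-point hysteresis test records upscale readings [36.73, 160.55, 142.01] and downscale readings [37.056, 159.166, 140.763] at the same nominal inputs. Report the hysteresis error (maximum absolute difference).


|36.73 - 37.056| = 0.3260
|160.55 - 159.166| = 1.3840
|142.01 - 140.763| = 1.2470
hysteresis = max(diffs) = 1.3840

1.3840


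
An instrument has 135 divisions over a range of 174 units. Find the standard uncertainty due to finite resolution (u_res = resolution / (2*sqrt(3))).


resolution = range / divisions
resolution = 174 / 135 = 1.2888889
u_res = resolution / (2*sqrt(3))
u_res = 1.2888889 / 3.4641016
u_res = 0.3721

0.3721


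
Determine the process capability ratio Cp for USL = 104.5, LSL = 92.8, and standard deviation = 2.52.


Cp = (USL - LSL) / (6 * sigma)
= (104.5 - 92.8) / (6 * 2.52)
= 11.7000 / 15.1200
= 0.7738

0.7738


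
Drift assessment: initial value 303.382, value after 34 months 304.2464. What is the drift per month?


rate = (v2 - v1) / months
= (304.2464 - 303.382) / 34
= 0.8644 / 34
= 0.0254

0.0254


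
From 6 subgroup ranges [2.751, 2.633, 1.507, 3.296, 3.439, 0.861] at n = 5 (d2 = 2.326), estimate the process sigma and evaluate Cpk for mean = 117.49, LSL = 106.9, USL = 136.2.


R_bar = (2.751 + 2.633 + 1.507 + 3.296 + 3.439 + 0.861) / 6 = 2.4145
sigma = R_bar / d2 = 2.4145 / 2.326 = 1.0380482
Cp = (USL - LSL)/(6*sigma) = (136.2 - 106.9)/(6*1.0380482) = 4.7043
Cpu = (136.2 - 117.49)/(3*1.0380482) = 6.0081
Cpl = (117.49 - 106.9)/(3*1.0380482) = 3.4006
Cpk = min(Cpu, Cpl) = 3.4006

3.4006


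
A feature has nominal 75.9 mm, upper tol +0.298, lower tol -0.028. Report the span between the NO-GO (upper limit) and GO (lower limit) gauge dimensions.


GO = nominal - lower_tol (smallest hole = maximum material condition)
GO = 75.9 - 0.028 = 75.872
NO-GO = nominal + upper_tol (largest hole = least material condition)
NO-GO = 75.9 + 0.298 = 76.198
spread = NO-GO - GO = 76.198 - 75.872 = 0.3260

0.3260


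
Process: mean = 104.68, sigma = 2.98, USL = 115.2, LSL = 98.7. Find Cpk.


Cpu = (USL - mean) / (3*sigma) = (115.2 - 104.68) / (3*2.98) = 1.1767
Cpl = (mean - LSL) / (3*sigma) = (104.68 - 98.7) / (3*2.98) = 0.6689
Cpk = min(Cpu, Cpl) = 0.6689

0.6689


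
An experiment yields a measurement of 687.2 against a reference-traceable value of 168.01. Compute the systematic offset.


Systematic error = measured - true
= 687.2 - 168.01
= 519.1900

519.1900


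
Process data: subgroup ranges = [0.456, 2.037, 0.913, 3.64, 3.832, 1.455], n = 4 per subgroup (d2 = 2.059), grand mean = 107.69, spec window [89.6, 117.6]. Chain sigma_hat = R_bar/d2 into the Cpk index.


R_bar = (0.456 + 2.037 + 0.913 + 3.64 + 3.832 + 1.455) / 6 = 2.0555
sigma = R_bar / d2 = 2.0555 / 2.059 = 0.99830015
Cp = (USL - LSL)/(6*sigma) = (117.6 - 89.6)/(6*0.99830015) = 4.6746
Cpu = (117.6 - 107.69)/(3*0.99830015) = 3.3090
Cpl = (107.69 - 89.6)/(3*0.99830015) = 6.0403
Cpk = min(Cpu, Cpl) = 3.3090

3.3090


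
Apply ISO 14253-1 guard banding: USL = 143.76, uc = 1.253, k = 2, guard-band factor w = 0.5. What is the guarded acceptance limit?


U = k * uc = 2 * 1.253 = 2.506
guard band g = w * U = 0.5 * 2.506 = 1.253
AL = USL - g = 143.76 - 1.253
AL = 142.5070

142.5070


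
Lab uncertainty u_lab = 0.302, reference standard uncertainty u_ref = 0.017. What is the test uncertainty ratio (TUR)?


TUR = u_lab / u_ref
= 0.302 / 0.017
= 17.7647

17.7647


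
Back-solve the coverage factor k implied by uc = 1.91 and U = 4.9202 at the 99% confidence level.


k = U / uc
k = 4.9202 / 1.91
k = 2.576

2.576


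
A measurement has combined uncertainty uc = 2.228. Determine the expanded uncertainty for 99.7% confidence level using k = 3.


U = k * uc
U = 3 * 2.228
U = 6.6840

6.6840


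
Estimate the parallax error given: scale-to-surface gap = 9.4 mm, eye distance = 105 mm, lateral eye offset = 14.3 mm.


error = h * offset / d
= 9.4 * 14.3 / 105
= 1.2802

1.2802


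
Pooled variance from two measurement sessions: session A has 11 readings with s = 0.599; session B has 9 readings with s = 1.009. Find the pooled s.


s_p = sqrt(((n1-1)*s1^2 + (n2-1)*s2^2) / (n1+n2-2))
numerator = (11-1)*0.599^2 + (9-1)*1.009^2 = 3.58801 + 8.144648 = 11.732658
denominator = 11 + 9 - 2 = 18
s_p^2 = 11.732658 / 18 = 0.65181433
s_p = sqrt(0.65181433) = 0.8074

0.8074


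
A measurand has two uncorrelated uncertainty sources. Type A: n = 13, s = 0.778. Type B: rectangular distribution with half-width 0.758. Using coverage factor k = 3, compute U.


u_A = s / sqrt(n) = 0.778 / sqrt(13) = 0.21577838
u_B = half_width / sqrt(3) = 0.758 / sqrt(3) = 0.4376315
uc = sqrt(u_A^2 + u_B^2) = sqrt(0.21577838^2 + 0.4376315^2) = 0.4879361
U = k * uc = 3 * 0.4879361
U = 1.4638

1.4638


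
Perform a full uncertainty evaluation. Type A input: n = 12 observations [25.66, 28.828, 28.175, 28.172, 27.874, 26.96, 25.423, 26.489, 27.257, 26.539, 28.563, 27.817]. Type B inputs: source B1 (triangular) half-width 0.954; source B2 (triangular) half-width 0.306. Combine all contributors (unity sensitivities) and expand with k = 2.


mean = (25.66 + 28.828 + 28.175 + 28.172 + 27.874 + 26.96 + 25.423 + 26.489 + 27.257 + 26.539 + 28.563 + 27.817) / 12 = 27.31308333
s = sqrt(sum((x - mean)^2)/(n-1)) = 1.1126419
u_A = s / sqrt(n) = 1.1126419 / sqrt(12) = 0.32119205
u_B1 = 0.954 / sqrt(6) = 0.38946887
u_B2 = 0.306 / sqrt(6) = 0.12492398
uc = sqrt(0.32119205^2 + 0.38946887^2 + 0.12492398^2) = 0.52005416
U = k * uc = 2 * 0.52005416
U = 1.0401

1.0401


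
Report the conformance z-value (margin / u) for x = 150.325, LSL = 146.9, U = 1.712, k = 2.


u = U / k = 1.712 / 2 = 0.856
margin = |LSL - x| = |146.9 - 150.325| = 3.425
z = margin / u = 3.425 / 0.856
z = 4.0012

4.0012


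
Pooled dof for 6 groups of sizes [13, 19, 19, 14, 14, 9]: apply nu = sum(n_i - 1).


nu = sum_i (n_i - 1)
nu = ((13 - 1) + (19 - 1) + (19 - 1) + (14 - 1) + (14 - 1) + (9 - 1))
nu = 12 + 18 + 18 + 13 + 13 + 8
nu = 82

82


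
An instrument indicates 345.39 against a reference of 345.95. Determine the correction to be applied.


Correction = standard - reading
= 345.95 - 345.39
= 0.5600

0.5600


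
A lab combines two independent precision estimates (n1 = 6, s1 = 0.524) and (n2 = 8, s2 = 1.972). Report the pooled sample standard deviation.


s_p = sqrt(((n1-1)*s1^2 + (n2-1)*s2^2) / (n1+n2-2))
numerator = (6-1)*0.524^2 + (8-1)*1.972^2 = 1.37288 + 27.221488 = 28.594368
denominator = 6 + 8 - 2 = 12
s_p^2 = 28.594368 / 12 = 2.382864
s_p = sqrt(2.382864) = 1.5437

1.5437


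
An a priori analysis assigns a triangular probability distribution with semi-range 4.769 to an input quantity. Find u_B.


u_B = half_width / sqrt(6)
u_B = 4.769 / 2.4494897
u_B = 1.9469

1.9469


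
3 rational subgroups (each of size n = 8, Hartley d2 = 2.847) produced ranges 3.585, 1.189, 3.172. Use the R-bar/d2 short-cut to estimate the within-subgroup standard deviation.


R_bar = (3.585 + 1.189 + 3.172) / 3
R_bar = 7.946 / 3 = 2.6486667
sigma_hat = R_bar / d2 = 2.6486667 / 2.847 = 0.9303

0.9303


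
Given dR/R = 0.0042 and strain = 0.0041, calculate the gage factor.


GF = (dR/R) / epsilon
= 0.0042 / 0.0041
= 1.0244

1.0244


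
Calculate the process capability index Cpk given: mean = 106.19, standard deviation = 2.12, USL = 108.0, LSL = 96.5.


Cpu = (USL - mean) / (3*sigma) = (108.0 - 106.19) / (3*2.12) = 0.2846
Cpl = (mean - LSL) / (3*sigma) = (106.19 - 96.5) / (3*2.12) = 1.5236
Cpk = min(Cpu, Cpl) = 0.2846

0.2846


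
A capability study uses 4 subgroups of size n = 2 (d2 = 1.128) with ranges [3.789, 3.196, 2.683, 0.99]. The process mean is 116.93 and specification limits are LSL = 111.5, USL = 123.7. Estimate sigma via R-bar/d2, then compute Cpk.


R_bar = (3.789 + 3.196 + 2.683 + 0.99) / 4 = 2.6645
sigma = R_bar / d2 = 2.6645 / 1.128 = 2.3621454
Cp = (USL - LSL)/(6*sigma) = (123.7 - 111.5)/(6*2.3621454) = 0.8608
Cpu = (123.7 - 116.93)/(3*2.3621454) = 0.9553
Cpl = (116.93 - 111.5)/(3*2.3621454) = 0.7663
Cpk = min(Cpu, Cpl) = 0.7663

0.7663


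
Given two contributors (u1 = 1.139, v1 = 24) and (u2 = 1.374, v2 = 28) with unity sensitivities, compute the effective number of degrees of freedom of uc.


uc = sqrt(u1^2 + u2^2) = sqrt(1.139^2 + 1.374^2) = 1.784712
v_eff = uc^4 / (u1^4/v1 + u2^4/v2)
= 1.784712^4 / (1.139^4/24 + 1.374^4/28)
= 10.145479 / 0.19741516
v_eff = 51.3916

51.3916


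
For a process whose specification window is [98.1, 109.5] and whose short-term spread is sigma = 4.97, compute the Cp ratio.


Cp = (USL - LSL) / (6 * sigma)
= (109.5 - 98.1) / (6 * 4.97)
= 11.4000 / 29.8200
= 0.3823

0.3823


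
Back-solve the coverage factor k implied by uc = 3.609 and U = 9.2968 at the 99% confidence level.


k = U / uc
k = 9.2968 / 3.609
k = 2.576

2.576


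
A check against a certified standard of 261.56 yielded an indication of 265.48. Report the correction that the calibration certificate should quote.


Correction = standard - reading
= 261.56 - 265.48
= -3.9200

-3.9200


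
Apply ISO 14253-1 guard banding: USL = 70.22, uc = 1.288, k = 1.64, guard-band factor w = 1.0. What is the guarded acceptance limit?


U = k * uc = 1.64 * 1.288 = 2.11232
guard band g = w * U = 1.0 * 2.11232 = 2.11232
AL = USL - g = 70.22 - 2.11232
AL = 68.1077

68.1077


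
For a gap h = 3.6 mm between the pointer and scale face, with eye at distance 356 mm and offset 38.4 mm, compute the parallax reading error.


error = h * offset / d
= 3.6 * 38.4 / 356
= 0.3883

0.3883


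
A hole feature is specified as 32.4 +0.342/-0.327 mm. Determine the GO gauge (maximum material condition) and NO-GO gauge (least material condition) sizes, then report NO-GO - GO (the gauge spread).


GO = nominal - lower_tol (smallest hole = maximum material condition)
GO = 32.4 - 0.327 = 32.073
NO-GO = nominal + upper_tol (largest hole = least material condition)
NO-GO = 32.4 + 0.342 = 32.742
spread = NO-GO - GO = 32.742 - 32.073 = 0.6690

0.6690


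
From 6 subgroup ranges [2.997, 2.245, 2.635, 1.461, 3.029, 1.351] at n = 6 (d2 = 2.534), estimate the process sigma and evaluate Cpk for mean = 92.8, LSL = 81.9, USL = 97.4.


R_bar = (2.997 + 2.245 + 2.635 + 1.461 + 3.029 + 1.351) / 6 = 2.2863333
sigma = R_bar / d2 = 2.2863333 / 2.534 = 0.90226255
Cp = (USL - LSL)/(6*sigma) = (97.4 - 81.9)/(6*0.90226255) = 2.8632
Cpu = (97.4 - 92.8)/(3*0.90226255) = 1.6994
Cpl = (92.8 - 81.9)/(3*0.90226255) = 4.0269
Cpk = min(Cpu, Cpl) = 1.6994

1.6994


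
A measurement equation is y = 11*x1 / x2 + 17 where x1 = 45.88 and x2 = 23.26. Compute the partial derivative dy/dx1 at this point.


y = 11*x1 / x2 + 17
dy/dx1 = 11/x2
Evaluate at x2 = 23.26: c1 = 11 / 23.26
c1 = 0.4729

0.4729


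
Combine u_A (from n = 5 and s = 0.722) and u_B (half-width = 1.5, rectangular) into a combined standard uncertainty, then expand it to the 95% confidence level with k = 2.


u_A = s / sqrt(n) = 0.722 / sqrt(5) = 0.32288822
u_B = half_width / sqrt(3) = 1.5 / sqrt(3) = 0.8660254
uc = sqrt(u_A^2 + u_B^2) = sqrt(0.32288822^2 + 0.8660254^2) = 0.92426013
U = k * uc = 2 * 0.92426013
U = 1.8485

1.8485


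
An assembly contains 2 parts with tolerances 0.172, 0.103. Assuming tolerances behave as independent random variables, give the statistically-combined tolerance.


RSS = sqrt(0.172^2 + 0.103^2)
= sqrt(0.040193)
= 0.2005

0.2005


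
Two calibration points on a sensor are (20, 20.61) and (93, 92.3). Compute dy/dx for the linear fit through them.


slope = (y2 - y1) / (x2 - x1)
= (92.3 - 20.61) / (93 - 20)
= 71.6900 / 73
= 0.9821

0.9821


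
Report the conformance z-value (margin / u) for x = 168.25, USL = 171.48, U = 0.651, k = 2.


u = U / k = 0.651 / 2 = 0.3255
margin = |USL - x| = |171.48 - 168.25| = 3.23
z = margin / u = 3.23 / 0.3255
z = 9.9232

9.9232


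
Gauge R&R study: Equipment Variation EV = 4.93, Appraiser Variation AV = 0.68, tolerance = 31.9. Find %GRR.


GRR = sqrt(EV^2 + AV^2) = sqrt(4.93^2 + 0.68^2) = 4.9766756
%GRR = GRR / tol * 100 = 4.9766756 / 31.9 * 100
%GRR = 15.6009

15.6009


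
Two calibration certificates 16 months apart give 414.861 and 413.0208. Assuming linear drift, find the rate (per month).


rate = (v2 - v1) / months
= (413.0208 - 414.861) / 16
= -1.8402 / 16
= -0.1150

-0.1150


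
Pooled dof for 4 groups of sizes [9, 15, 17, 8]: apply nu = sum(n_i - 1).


nu = sum_i (n_i - 1)
nu = ((9 - 1) + (15 - 1) + (17 - 1) + (8 - 1))
nu = 8 + 14 + 16 + 7
nu = 45

45


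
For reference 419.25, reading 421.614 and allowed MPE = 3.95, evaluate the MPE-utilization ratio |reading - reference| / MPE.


e = indication - reference = 421.614 - 419.25 = 2.3640
|e| = 2.3640
ratio = |e| / MPE = 2.3640 / 3.95
ratio = 0.5985

0.5985


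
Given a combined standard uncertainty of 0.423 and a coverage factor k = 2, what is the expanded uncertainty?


U = k * uc
U = 2 * 0.423
U = 0.8460

0.8460


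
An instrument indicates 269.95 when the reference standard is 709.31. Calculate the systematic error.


Systematic error = measured - true
= 269.95 - 709.31
= -439.3600

-439.3600


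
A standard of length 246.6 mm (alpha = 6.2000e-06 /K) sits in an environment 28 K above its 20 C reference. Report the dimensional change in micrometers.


dL = L * alpha * dT
= 246.6 * 6.2000e-06 * 28
= 0.0428098 mm
dL_um = 0.0428098 * 1000 = 42.8098 um

42.8098


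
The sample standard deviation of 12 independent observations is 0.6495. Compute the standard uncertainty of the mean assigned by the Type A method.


u_A = s / sqrt(n)
u_A = 0.6495 / sqrt(12)
u_A = 0.6495 / 3.4641016
u_A = 0.1875

0.1875


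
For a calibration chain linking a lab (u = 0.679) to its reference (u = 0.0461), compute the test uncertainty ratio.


TUR = u_lab / u_ref
= 0.679 / 0.0461
= 14.7289

14.7289


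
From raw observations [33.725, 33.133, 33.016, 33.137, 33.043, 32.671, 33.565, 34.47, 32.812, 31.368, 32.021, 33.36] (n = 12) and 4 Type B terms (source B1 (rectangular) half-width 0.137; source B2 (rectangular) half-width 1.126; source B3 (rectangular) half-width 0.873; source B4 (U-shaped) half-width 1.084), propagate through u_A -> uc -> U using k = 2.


mean = (33.725 + 33.133 + 33.016 + 33.137 + 33.043 + 32.671 + 33.565 + 34.47 + 32.812 + 31.368 + 32.021 + 33.36) / 12 = 33.02675
s = sqrt(sum((x - mean)^2)/(n-1)) = 0.79376985
u_A = s / sqrt(n) = 0.79376985 / sqrt(12) = 0.22914162
u_B1 = 0.137 / sqrt(3) = 0.079096987
u_B2 = 1.126 / sqrt(3) = 0.6500964
u_B3 = 0.873 / sqrt(3) = 0.50402679
u_B4 = 1.084 / sqrt(2) = 0.76650375
uc = sqrt(0.22914162^2 + 0.079096987^2 + 0.6500964^2 + 0.50402679^2 + 0.76650375^2) = 1.1501994
U = k * uc = 2 * 1.1501994
U = 2.3004

2.3004


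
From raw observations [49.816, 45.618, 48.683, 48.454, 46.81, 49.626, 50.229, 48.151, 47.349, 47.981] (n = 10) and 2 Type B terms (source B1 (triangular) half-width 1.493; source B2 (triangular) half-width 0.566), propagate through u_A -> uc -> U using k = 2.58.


mean = (49.816 + 45.618 + 48.683 + 48.454 + 46.81 + 49.626 + 50.229 + 48.151 + 47.349 + 47.981) / 10 = 48.2717
s = sqrt(sum((x - mean)^2)/(n-1)) = 1.4291239
u_A = s / sqrt(n) = 1.4291239 / sqrt(10) = 0.45192866
u_B1 = 1.493 / sqrt(6) = 0.6095147
u_B2 = 0.566 / sqrt(6) = 0.23106853
uc = sqrt(0.45192866^2 + 0.6095147^2 + 0.23106853^2) = 0.79318368
U = k * uc = 2.58 * 0.79318368
U = 2.0464

2.0464


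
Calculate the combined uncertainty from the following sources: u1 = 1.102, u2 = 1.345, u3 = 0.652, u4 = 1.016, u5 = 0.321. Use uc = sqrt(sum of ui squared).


uc = sqrt(1.102^2 + 1.345^2 + 0.652^2 + 1.016^2 + 0.321^2)
uc = sqrt(4.58383)
uc = 2.1410

2.1410


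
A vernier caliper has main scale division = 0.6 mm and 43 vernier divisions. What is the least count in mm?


LC = MSD / n_div
= 0.6 / 43
= 0.0140

0.0140


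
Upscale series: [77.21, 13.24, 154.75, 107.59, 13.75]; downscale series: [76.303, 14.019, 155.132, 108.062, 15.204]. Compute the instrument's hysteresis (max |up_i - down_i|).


|77.21 - 76.303| = 0.9070
|13.24 - 14.019| = 0.7790
|154.75 - 155.132| = 0.3820
|107.59 - 108.062| = 0.4720
|13.75 - 15.204| = 1.4540
hysteresis = max(diffs) = 1.4540

1.4540


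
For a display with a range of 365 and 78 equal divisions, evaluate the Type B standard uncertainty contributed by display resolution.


resolution = range / divisions
resolution = 365 / 78 = 4.6794872
u_res = resolution / (2*sqrt(3))
u_res = 4.6794872 / 3.4641016
u_res = 1.3509

1.3509


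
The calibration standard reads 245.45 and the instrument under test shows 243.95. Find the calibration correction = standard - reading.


Correction = standard - reading
= 245.45 - 243.95
= 1.5000

1.5000


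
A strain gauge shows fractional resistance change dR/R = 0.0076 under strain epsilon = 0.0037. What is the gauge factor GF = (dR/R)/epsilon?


GF = (dR/R) / epsilon
= 0.0076 / 0.0037
= 2.0541

2.0541


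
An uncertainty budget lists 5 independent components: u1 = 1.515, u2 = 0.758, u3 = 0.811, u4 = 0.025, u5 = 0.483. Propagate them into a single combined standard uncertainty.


uc = sqrt(1.515^2 + 0.758^2 + 0.811^2 + 0.025^2 + 0.483^2)
uc = sqrt(3.761424)
uc = 1.9394

1.9394


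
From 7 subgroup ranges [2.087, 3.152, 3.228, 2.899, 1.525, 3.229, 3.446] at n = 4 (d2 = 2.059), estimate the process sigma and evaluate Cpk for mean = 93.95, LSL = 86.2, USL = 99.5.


R_bar = (2.087 + 3.152 + 3.228 + 2.899 + 1.525 + 3.229 + 3.446) / 7 = 2.7951429
sigma = R_bar / d2 = 2.7951429 / 2.059 = 1.3575245
Cp = (USL - LSL)/(6*sigma) = (99.5 - 86.2)/(6*1.3575245) = 1.6329
Cpu = (99.5 - 93.95)/(3*1.3575245) = 1.3628
Cpl = (93.95 - 86.2)/(3*1.3575245) = 1.9030
Cpk = min(Cpu, Cpl) = 1.3628

1.3628


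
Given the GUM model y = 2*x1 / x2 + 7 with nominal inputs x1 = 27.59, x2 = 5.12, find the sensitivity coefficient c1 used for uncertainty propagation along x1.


y = 2*x1 / x2 + 7
dy/dx1 = 2/x2
Evaluate at x2 = 5.12: c1 = 2 / 5.12
c1 = 0.3906

0.3906


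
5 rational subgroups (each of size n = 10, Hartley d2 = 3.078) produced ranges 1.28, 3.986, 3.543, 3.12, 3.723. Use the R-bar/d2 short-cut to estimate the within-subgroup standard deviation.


R_bar = (1.28 + 3.986 + 3.543 + 3.12 + 3.723) / 5
R_bar = 15.652 / 5 = 3.1304
sigma_hat = R_bar / d2 = 3.1304 / 3.078 = 1.0170

1.0170


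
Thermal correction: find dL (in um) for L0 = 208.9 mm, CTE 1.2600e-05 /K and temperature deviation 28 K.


dL = L * alpha * dT
= 208.9 * 1.2600e-05 * 28
= 0.0736999 mm
dL_um = 0.0736999 * 1000 = 73.6999 um

73.6999


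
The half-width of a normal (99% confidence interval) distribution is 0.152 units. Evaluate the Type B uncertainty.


u_B = half_width / 2.576
u_B = 0.152 / 2.576
u_B = 0.0590

0.0590


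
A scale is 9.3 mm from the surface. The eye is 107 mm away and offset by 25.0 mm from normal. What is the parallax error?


error = h * offset / d
= 9.3 * 25.0 / 107
= 2.1729

2.1729


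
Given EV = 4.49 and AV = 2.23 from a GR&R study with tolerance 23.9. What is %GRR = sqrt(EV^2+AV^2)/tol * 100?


GRR = sqrt(EV^2 + AV^2) = sqrt(4.49^2 + 2.23^2) = 5.0132824
%GRR = GRR / tol * 100 = 5.0132824 / 23.9 * 100
%GRR = 20.9761

20.9761


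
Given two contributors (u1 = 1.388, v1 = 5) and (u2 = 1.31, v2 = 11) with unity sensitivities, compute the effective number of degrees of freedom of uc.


uc = sqrt(u1^2 + u2^2) = sqrt(1.388^2 + 1.31^2) = 1.9085712
v_eff = uc^4 / (u1^4/v1 + u2^4/v2)
= 1.9085712^4 / (1.388^4/5 + 1.31^4/11)
= 13.268855 / 1.0100416
v_eff = 13.1369

13.1369


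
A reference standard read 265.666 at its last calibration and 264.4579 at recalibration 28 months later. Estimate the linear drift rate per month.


rate = (v2 - v1) / months
= (264.4579 - 265.666) / 28
= -1.2081 / 28
= -0.0431

-0.0431


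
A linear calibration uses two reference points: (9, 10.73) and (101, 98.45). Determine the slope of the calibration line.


slope = (y2 - y1) / (x2 - x1)
= (98.45 - 10.73) / (101 - 9)
= 87.7200 / 92
= 0.9535

0.9535


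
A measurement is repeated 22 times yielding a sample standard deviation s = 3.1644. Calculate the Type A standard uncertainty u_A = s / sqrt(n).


u_A = s / sqrt(n)
u_A = 3.1644 / sqrt(22)
u_A = 3.1644 / 4.6904158
u_A = 0.6747

0.6747


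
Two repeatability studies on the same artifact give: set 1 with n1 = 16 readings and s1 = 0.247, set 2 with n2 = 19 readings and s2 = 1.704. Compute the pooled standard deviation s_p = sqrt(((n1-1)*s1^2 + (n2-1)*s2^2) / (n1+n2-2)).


s_p = sqrt(((n1-1)*s1^2 + (n2-1)*s2^2) / (n1+n2-2))
numerator = (16-1)*0.247^2 + (19-1)*1.704^2 = 0.915135 + 52.265088 = 53.180223
denominator = 16 + 19 - 2 = 33
s_p^2 = 53.180223 / 33 = 1.6115219
s_p = sqrt(1.6115219) = 1.2695

1.2695


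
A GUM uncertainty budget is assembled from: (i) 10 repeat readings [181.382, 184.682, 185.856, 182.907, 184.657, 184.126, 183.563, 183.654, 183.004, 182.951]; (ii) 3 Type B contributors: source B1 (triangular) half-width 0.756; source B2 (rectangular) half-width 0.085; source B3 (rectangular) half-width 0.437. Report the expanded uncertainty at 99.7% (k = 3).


mean = (181.382 + 184.682 + 185.856 + 182.907 + 184.657 + 184.126 + 183.563 + 183.654 + 183.004 + 182.951) / 10 = 183.6782
s = sqrt(sum((x - mean)^2)/(n-1)) = 1.2370892
u_A = s / sqrt(n) = 1.2370892 / sqrt(10) = 0.39120195
u_B1 = 0.756 / sqrt(6) = 0.30863571
u_B2 = 0.085 / sqrt(3) = 0.049074773
u_B3 = 0.437 / sqrt(3) = 0.25230207
uc = sqrt(0.39120195^2 + 0.30863571^2 + 0.049074773^2 + 0.25230207^2) = 0.56067784
U = k * uc = 3 * 0.56067784
U = 1.6820

1.6820


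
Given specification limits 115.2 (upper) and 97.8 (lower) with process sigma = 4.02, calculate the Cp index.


Cp = (USL - LSL) / (6 * sigma)
= (115.2 - 97.8) / (6 * 4.02)
= 17.4000 / 24.1200
= 0.7214

0.7214


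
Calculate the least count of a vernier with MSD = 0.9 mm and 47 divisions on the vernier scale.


LC = MSD / n_div
= 0.9 / 47
= 0.0191

0.0191


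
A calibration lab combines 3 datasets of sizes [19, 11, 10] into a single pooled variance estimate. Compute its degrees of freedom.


nu = sum_i (n_i - 1)
nu = ((19 - 1) + (11 - 1) + (10 - 1))
nu = 18 + 10 + 9
nu = 37

37


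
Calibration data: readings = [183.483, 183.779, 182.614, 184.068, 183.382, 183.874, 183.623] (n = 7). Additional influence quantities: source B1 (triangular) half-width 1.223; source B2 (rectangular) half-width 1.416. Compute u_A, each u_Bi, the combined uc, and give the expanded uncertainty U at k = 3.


mean = (183.483 + 183.779 + 182.614 + 184.068 + 183.382 + 183.874 + 183.623) / 7 = 183.5461429
s = sqrt(sum((x - mean)^2)/(n-1)) = 0.47254186
u_A = s / sqrt(n) = 0.47254186 / sqrt(7) = 0.17860404
u_B1 = 1.223 / sqrt(6) = 0.49928766
u_B2 = 1.416 / sqrt(3) = 0.81752798
uc = sqrt(0.17860404^2 + 0.49928766^2 + 0.81752798^2) = 0.97444321
U = k * uc = 3 * 0.97444321
U = 2.9233

2.9233


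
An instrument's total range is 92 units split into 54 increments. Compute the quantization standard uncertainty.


resolution = range / divisions
resolution = 92 / 54 = 1.7037037
u_res = resolution / (2*sqrt(3))
u_res = 1.7037037 / 3.4641016
u_res = 0.4918

0.4918


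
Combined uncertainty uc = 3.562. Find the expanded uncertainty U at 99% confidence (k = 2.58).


U = k * uc
U = 2.58 * 3.562
U = 9.1900

9.1900


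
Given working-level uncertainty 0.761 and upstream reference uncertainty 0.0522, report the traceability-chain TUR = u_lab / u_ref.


TUR = u_lab / u_ref
= 0.761 / 0.0522
= 14.5785

14.5785


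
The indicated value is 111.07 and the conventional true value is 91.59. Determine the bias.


Systematic error = measured - true
= 111.07 - 91.59
= 19.4800

19.4800


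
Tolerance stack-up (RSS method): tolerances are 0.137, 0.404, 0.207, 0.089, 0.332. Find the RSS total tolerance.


RSS = sqrt(0.137^2 + 0.404^2 + 0.207^2 + 0.089^2 + 0.332^2)
= sqrt(0.342979)
= 0.5856

0.5856


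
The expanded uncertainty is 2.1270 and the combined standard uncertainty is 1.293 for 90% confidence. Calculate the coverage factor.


k = U / uc
k = 2.1270 / 1.293
k = 1.645

1.645


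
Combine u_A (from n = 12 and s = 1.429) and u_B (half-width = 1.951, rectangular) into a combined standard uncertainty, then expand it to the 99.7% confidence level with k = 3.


u_A = s / sqrt(n) = 1.429 / sqrt(12) = 0.41251677
u_B = half_width / sqrt(3) = 1.951 / sqrt(3) = 1.1264104
uc = sqrt(u_A^2 + u_B^2) = sqrt(0.41251677^2 + 1.1264104^2) = 1.199571
U = k * uc = 3 * 1.199571
U = 3.5987

3.5987


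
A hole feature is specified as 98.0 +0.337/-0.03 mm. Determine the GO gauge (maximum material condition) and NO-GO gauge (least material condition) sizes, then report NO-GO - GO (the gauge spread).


GO = nominal - lower_tol (smallest hole = maximum material condition)
GO = 98.0 - 0.03 = 97.97
NO-GO = nominal + upper_tol (largest hole = least material condition)
NO-GO = 98.0 + 0.337 = 98.337
spread = NO-GO - GO = 98.337 - 97.97 = 0.3670

0.3670


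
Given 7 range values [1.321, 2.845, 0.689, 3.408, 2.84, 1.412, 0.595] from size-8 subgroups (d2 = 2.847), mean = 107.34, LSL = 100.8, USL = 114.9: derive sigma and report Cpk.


R_bar = (1.321 + 2.845 + 0.689 + 3.408 + 2.84 + 1.412 + 0.595) / 7 = 1.8728571
sigma = R_bar / d2 = 1.8728571 / 2.847 = 0.6578353
Cp = (USL - LSL)/(6*sigma) = (114.9 - 100.8)/(6*0.6578353) = 3.5723
Cpu = (114.9 - 107.34)/(3*0.6578353) = 3.8307
Cpl = (107.34 - 100.8)/(3*0.6578353) = 3.3139
Cpk = min(Cpu, Cpl) = 3.3139

3.3139


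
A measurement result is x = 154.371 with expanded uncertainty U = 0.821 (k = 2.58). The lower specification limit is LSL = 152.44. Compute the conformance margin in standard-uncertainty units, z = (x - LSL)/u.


u = U / k = 0.821 / 2.58 = 0.31821705
margin = |LSL - x| = |152.44 - 154.371| = 1.931
z = margin / u = 1.931 / 0.31821705
z = 6.0682

6.0682


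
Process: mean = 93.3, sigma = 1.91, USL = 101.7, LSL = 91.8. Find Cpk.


Cpu = (USL - mean) / (3*sigma) = (101.7 - 93.3) / (3*1.91) = 1.4660
Cpl = (mean - LSL) / (3*sigma) = (93.3 - 91.8) / (3*1.91) = 0.2618
Cpk = min(Cpu, Cpl) = 0.2618

0.2618


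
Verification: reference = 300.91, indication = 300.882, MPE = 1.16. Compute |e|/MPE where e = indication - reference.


e = indication - reference = 300.882 - 300.91 = -0.0280
|e| = 0.0280
ratio = |e| / MPE = 0.0280 / 1.16
ratio = 0.0241

0.0241


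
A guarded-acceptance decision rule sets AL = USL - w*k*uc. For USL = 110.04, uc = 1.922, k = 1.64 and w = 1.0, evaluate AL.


U = k * uc = 1.64 * 1.922 = 3.15208
guard band g = w * U = 1.0 * 3.15208 = 3.15208
AL = USL - g = 110.04 - 3.15208
AL = 106.8879

106.8879


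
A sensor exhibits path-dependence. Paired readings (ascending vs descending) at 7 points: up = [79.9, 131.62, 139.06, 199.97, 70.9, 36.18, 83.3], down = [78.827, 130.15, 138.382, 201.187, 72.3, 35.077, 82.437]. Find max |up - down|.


|79.9 - 78.827| = 1.0730
|131.62 - 130.15| = 1.4700
|139.06 - 138.382| = 0.6780
|199.97 - 201.187| = 1.2170
|70.9 - 72.3| = 1.4000
|36.18 - 35.077| = 1.1030
|83.3 - 82.437| = 0.8630
hysteresis = max(diffs) = 1.4700

1.4700


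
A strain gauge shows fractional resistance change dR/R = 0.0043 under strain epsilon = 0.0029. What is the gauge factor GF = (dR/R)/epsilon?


GF = (dR/R) / epsilon
= 0.0043 / 0.0029
= 1.4828

1.4828


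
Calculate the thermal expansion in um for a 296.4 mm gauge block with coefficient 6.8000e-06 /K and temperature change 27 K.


dL = L * alpha * dT
= 296.4 * 6.8000e-06 * 27
= 0.0544190 mm
dL_um = 0.0544190 * 1000 = 54.4190 um

54.4190


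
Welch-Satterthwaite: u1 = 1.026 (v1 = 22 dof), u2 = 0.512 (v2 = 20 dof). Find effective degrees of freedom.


uc = sqrt(u1^2 + u2^2) = sqrt(1.026^2 + 0.512^2) = 1.146656
v_eff = uc^4 / (u1^4/v1 + u2^4/v2)
= 1.146656^4 / (1.026^4/22 + 0.512^4/20)
= 1.7287516 / 0.053805372
v_eff = 32.1297

32.1297


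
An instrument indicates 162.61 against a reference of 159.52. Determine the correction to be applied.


Correction = standard - reading
= 159.52 - 162.61
= -3.0900

-3.0900


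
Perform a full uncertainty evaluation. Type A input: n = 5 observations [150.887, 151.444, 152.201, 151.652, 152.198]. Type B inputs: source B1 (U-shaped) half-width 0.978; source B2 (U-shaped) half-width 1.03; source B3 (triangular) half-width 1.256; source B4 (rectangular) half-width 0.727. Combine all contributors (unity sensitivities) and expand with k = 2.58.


mean = (150.887 + 151.444 + 152.201 + 151.652 + 152.198) / 5 = 151.6764
s = sqrt(sum((x - mean)^2)/(n-1)) = 0.55340519
u_A = s / sqrt(n) = 0.55340519 / sqrt(5) = 0.24749032
u_B1 = 0.978 / sqrt(2) = 0.69155043
u_B2 = 1.03 / sqrt(2) = 0.72831998
u_B3 = 1.256 / sqrt(6) = 0.51275985
u_B4 = 0.727 / sqrt(3) = 0.41973365
uc = sqrt(0.24749032^2 + 0.69155043^2 + 0.72831998^2 + 0.51275985^2 + 0.41973365^2) = 1.2284309
U = k * uc = 2.58 * 1.2284309
U = 3.1694

3.1694


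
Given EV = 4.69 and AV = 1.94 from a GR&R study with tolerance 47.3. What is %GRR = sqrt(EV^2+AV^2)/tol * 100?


GRR = sqrt(EV^2 + AV^2) = sqrt(4.69^2 + 1.94^2) = 5.0754015
%GRR = GRR / tol * 100 = 5.0754015 / 47.3 * 100
%GRR = 10.7302

10.7302


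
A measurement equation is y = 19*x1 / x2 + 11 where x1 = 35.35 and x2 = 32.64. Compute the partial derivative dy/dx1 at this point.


y = 19*x1 / x2 + 11
dy/dx1 = 19/x2
Evaluate at x2 = 32.64: c1 = 19 / 32.64
c1 = 0.5821

0.5821
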